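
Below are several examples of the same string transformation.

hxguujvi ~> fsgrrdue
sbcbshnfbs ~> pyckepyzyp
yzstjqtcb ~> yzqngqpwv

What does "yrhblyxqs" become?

pnuviyeov

The pattern: reverse the string, then shift every letter 3 places backward in the alphabet (wrapping around).
For "yrhblyxqs", step one produces "sqxylbhry"; step two turns that into "pnuviyeov".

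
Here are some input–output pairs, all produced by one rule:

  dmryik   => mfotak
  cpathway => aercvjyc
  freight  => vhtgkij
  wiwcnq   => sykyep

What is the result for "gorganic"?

The transformation: move the last character to the front, then shift every letter 2 places forward in the alphabet (wrapping around).
On "gorganic": the first step gives "cgorgani", and the second then gives "eiqticpk".
(Check on "wiwcnq": → "qwiwcn" → "sykyep" ✓)

eiqticpk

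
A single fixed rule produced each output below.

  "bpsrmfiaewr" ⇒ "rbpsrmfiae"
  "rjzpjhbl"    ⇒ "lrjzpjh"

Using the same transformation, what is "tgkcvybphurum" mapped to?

What's happening: move the last character to the front, then delete the last character.
On "tgkcvybphurum": the first step gives "mtgkcvybphuru", and the second then gives "mtgkcvybphur".

mtgkcvybphur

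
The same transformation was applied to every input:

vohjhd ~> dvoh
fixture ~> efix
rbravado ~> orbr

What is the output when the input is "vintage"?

evin

Rule — move the first 3 characters to the end (rotate left by 3), then keep only the last 4 characters.
For "vintage", step one produces "tagevin"; step two turns that into "evin".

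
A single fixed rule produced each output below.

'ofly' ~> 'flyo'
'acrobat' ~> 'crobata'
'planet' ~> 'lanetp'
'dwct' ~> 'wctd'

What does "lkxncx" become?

Rule — move the first character to the end.
"lkxncx" → "kxncxl".

kxncxl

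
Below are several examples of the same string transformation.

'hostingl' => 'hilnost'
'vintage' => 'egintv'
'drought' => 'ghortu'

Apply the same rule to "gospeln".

The transformation: sort the characters into alphabetical order, then delete the first character.
"gospeln" → "glnops".

glnops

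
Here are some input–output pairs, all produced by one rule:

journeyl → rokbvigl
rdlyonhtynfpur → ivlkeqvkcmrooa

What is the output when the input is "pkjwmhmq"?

What's happening: shift every letter 3 places backward in the alphabet (wrapping around), then move the first 2 characters to the end (rotate left by 2).
Starting from "pkjwmhmq": after the first operation, "mhgtjejn"; after the second, "gtjejnmh".

gtjejnmh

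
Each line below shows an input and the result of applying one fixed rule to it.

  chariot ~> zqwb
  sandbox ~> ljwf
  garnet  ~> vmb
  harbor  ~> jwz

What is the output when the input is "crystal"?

The pattern: delete the first 3 characters, then shift every letter 8 places forward in the alphabet (wrapping around).
For "crystal", step one produces "stal"; step two turns that into "abit".
(Check on "chariot": → "riot" → "zqwb" ✓)

abit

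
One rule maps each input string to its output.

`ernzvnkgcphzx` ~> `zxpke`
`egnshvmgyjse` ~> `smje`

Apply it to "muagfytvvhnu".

In each case the input is transformed by: keep one character in every 3, starting at position 1 (positions 1st, 4th, 7th, ...), then sort the characters into reverse alphabetical order.
On "muagfytvvhnu" that produces "tmhg".

tmhg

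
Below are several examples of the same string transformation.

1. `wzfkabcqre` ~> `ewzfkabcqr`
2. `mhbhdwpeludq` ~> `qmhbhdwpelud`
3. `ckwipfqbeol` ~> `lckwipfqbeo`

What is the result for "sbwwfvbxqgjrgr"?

rsbwwfvbxqgjrg

The transformation: move the last character to the front.
Doing the same to "sbwwfvbxqgjrgr": "rsbwwfvbxqgjrg".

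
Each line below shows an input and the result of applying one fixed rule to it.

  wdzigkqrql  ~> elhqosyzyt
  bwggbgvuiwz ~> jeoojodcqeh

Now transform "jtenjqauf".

In each case the input is transformed by: shift every letter 8 places forward in the alphabet (wrapping around).
So "jtenjqauf" becomes "rbmvryicn".

rbmvryicn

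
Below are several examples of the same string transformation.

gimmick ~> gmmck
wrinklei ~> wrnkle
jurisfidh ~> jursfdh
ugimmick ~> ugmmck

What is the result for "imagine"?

magne

Each output is the input with this applied: remove every "i".
"imagine" → "magne".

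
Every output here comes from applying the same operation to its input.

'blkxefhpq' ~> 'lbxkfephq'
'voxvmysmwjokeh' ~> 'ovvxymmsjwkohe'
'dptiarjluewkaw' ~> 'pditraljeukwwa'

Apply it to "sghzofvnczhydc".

Each output is the input with this applied: swap each adjacent pair of characters (1↔2, 3↔4, ...).
Doing the same to "sghzofvnczhydc": "gszhfonvzcyhcd".

gszhfonvzcyhcd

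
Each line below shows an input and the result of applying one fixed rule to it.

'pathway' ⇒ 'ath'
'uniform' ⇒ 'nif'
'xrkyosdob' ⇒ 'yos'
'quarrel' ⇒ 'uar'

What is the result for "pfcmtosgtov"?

The rule is to move the last 3 characters to the front (rotate right by 3), then keep only the last 3 characters.
"pfcmtosgtov" → "tovpfcmtosg" → "osg".

osg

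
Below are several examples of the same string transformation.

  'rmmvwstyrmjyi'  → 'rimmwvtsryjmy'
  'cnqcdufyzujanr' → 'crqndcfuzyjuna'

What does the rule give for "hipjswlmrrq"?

Each output is the input with this applied: move the last character to the front, then swap each adjacent pair of characters (1↔2, 3↔4, ...).
Working it through for "hipjswlmrrq": intermediate "qhipjswlmrr", final "hqpisjlwrmr".

hqpisjlwrmr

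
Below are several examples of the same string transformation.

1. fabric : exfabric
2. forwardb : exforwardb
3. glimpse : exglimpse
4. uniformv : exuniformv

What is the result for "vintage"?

exvintage

Rule — prepend "ex".
So "vintage" becomes "exvintage".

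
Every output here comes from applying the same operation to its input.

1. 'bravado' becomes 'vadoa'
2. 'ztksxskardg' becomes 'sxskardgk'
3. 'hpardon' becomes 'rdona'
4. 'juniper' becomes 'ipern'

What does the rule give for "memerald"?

Rule — delete the first 2 characters, then move the first character to the end.
Doing the same to "memerald": "eraldm".

eraldm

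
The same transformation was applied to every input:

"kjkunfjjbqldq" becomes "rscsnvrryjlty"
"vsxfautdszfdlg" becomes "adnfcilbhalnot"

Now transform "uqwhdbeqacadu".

The rule is to swap each adjacent pair of characters (1↔2, 3↔4, ...), then shift every letter 8 places forward in the alphabet (wrapping around).
Working it through for "uqwhdbeqacadu": intermediate "quhwbdqecadau", final "ycpejlymkilic".

ycpejlymkilic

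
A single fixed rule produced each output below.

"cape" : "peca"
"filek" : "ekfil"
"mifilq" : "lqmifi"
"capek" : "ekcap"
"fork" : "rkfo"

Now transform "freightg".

What's happening: move the last 2 characters to the front (rotate right by 2).
For "freightg" the result is "tgfreigh".

tgfreigh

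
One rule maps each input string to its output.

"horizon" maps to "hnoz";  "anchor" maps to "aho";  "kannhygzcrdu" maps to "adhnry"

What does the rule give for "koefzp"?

The pattern: sort the characters into alphabetical order, then keep every other character starting from the first (positions 1st, 3rd, 5th, ...).
Working it through for "koefzp": intermediate "efkopz", final "ekp".

ekp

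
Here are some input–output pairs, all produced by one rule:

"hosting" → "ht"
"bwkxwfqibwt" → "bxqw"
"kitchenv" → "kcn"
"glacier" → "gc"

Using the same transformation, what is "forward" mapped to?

Each output is the input with this applied: move the last character to the front, then keep one character in every 3, starting at position 2 (positions 2nd, 5th, 8th, ...).
Doing the same to "forward": "fw".

fw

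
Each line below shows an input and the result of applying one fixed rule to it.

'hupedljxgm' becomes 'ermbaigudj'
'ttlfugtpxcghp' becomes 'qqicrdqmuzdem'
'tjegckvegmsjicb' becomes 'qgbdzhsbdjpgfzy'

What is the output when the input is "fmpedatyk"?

cjmbaxqvh

Each output is the input with this applied: shift every letter 3 places backward in the alphabet (wrapping around).
Applying that to "fmpedatyk" gives "cjmbaxqvh".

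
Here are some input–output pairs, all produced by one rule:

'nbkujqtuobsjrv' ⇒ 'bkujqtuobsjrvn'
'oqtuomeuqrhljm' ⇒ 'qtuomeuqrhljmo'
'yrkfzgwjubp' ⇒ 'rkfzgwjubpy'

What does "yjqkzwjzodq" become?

jqkzwjzodqy

The pattern: move the first character to the end.
On "yjqkzwjzodq" that produces "jqkzwjzodqy".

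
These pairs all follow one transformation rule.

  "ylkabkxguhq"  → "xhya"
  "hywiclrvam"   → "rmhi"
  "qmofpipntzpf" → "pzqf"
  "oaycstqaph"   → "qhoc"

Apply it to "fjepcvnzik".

Each output is the input with this applied: keep one character in every 3, starting at position 1 (positions 1st, 4th, 7th, ...), then move the last 2 characters to the front (rotate right by 2).
On "fjepcvnzik" that produces "nkfp".

nkfp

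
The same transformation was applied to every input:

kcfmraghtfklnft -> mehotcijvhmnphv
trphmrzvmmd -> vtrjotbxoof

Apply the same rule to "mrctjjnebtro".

otevllpgdvtq

The transformation: shift every letter 2 places forward in the alphabet (wrapping around).
For "mrctjjnebtro" the result is "otevllpgdvtq".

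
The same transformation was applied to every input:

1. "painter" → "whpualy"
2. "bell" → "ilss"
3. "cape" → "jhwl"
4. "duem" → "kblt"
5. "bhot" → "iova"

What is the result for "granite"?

What's happening: shift every letter 7 places forward in the alphabet (wrapping around).
So "granite" becomes "nyhupal".

nyhupal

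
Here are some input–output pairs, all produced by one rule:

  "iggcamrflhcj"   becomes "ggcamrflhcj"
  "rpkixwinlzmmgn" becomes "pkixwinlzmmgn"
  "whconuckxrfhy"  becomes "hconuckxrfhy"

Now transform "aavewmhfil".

The transformation: delete the first character.
"aavewmhfil" → "avewmhfil".

avewmhfil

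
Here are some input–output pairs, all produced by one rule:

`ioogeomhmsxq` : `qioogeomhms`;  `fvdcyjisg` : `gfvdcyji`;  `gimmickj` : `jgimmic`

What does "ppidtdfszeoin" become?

Looking at the pairs, the operation is to move the last 2 characters to the front (rotate right by 2), then delete the first character.
Applying that to "ppidtdfszeoin" gives "nppidtdfszeo".

nppidtdfszeo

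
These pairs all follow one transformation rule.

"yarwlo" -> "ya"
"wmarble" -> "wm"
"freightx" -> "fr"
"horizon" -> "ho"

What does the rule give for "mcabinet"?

The pattern: keep only the first 2 characters.
"mcabinet" → "mc".

mc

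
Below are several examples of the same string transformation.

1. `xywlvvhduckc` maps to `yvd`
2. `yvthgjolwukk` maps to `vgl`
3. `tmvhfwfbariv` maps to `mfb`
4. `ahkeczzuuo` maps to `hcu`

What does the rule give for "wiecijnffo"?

The rule is to delete the last 2 characters, then keep one character in every 3, starting at position 2 (positions 2nd, 5th, 8th, ...).
Applying both steps to "wiecijnffo": "wiecijnf", then "iif".

iif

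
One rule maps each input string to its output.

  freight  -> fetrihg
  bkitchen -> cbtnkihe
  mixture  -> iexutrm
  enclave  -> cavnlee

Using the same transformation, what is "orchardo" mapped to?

Each output is the input with this applied: sort the characters into reverse alphabetical order, then move the last 2 characters to the front (rotate right by 2).
"orchardo" → "rroohdca" → "carroohd".
(Check on "freight": → "trihgfe" → "fetrihg" ✓)

carroohd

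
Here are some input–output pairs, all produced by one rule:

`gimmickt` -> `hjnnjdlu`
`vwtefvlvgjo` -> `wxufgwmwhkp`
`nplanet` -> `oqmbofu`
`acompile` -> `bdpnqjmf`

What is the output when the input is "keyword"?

Rule — shift every letter 1 place forward in the alphabet (wrapping around).
So "keyword" becomes "lfzxpse".

lfzxpse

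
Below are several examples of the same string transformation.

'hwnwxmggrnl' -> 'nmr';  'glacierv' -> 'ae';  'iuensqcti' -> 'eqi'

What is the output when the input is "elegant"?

In each case the input is transformed by: keep one character in every 3, starting at position 3 (positions 3rd, 6th, 9th, ...).
For "elegant" the result is "en".

en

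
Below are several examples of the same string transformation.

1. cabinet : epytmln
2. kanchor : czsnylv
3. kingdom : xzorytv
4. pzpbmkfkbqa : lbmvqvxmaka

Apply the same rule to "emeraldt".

eowlcpxp

What's happening: reverse the string, then shift every letter 11 places forward in the alphabet (wrapping around).
For "emeraldt", step one produces "tdlareme"; step two turns that into "eowlcpxp".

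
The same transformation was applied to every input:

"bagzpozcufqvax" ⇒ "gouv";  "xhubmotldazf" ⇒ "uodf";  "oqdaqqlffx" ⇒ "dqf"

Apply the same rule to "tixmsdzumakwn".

xdmw

In each case the input is transformed by: keep one character in every 3, starting at position 3 (positions 3rd, 6th, 9th, ...).
For "tixmsdzumakwn" the result is "xdmw".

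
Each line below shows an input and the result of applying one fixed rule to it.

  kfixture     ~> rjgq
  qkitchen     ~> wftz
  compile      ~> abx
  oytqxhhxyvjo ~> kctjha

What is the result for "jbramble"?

nmnq

The rule is to shift every letter 12 places forward in the alphabet (wrapping around), then keep every other character starting from the second (positions 2nd, 4th, 6th, ...).
On "jbramble": the first step gives "vndmynxq", and the second then gives "nmnq".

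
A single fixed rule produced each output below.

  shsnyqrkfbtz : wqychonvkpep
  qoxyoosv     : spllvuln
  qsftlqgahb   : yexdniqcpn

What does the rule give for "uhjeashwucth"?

In each case the input is transformed by: reverse the string, then shift every letter 3 places backward in the alphabet (wrapping around).
For "uhjeashwucth", step one produces "htcuwhsaejhu"; step two turns that into "eqzrtepxbger".

eqzrtepxbger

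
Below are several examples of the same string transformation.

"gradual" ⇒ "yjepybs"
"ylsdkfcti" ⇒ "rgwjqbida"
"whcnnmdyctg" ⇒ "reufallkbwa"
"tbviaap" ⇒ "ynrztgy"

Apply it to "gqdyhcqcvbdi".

bgeobwfaoatz

What's happening: move the last 2 characters to the front (rotate right by 2), then shift every letter 2 places backward in the alphabet (wrapping around).
"gqdyhcqcvbdi" → "digqdyhcqcvb" → "bgeobwfaoatz".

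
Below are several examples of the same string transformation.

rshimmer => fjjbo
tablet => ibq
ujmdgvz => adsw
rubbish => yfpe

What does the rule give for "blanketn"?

khbqk

The transformation: shift every letter 3 places backward in the alphabet (wrapping around), then delete the first 3 characters.
On "blanketn": the first step gives "yixkhbqk", and the second then gives "khbqk".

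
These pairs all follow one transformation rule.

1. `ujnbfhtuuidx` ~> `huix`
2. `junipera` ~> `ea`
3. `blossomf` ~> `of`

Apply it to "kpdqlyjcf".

yc

Looking at the pairs, the operation is to keep every other character starting from the second (positions 2nd, 4th, 6th, ...), then delete the first 2 characters.
On "kpdqlyjcf": the first step gives "pqyc", and the second then gives "yc".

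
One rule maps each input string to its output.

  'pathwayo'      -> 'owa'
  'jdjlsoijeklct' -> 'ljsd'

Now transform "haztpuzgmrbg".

Looking at the pairs, the operation is to keep one character in every 3, starting at position 2 (positions 2nd, 5th, 8th, ...), then reverse the string.
For "haztpuzgmrbg", step one produces "apgb"; step two turns that into "bgpa".

bgpa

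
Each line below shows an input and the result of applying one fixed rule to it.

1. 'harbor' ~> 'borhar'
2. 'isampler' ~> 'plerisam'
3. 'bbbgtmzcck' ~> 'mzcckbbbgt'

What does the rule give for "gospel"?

The rule is to swap the front and back halves of the string.
Doing the same to "gospel": "pelgos".

pelgos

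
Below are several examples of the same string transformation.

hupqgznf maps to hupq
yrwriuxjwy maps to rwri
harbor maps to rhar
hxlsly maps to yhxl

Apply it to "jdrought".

In each case the input is transformed by: swap the front and back halves of the string, then keep only the last 4 characters.
So "jdrought" becomes "jdro".

jdro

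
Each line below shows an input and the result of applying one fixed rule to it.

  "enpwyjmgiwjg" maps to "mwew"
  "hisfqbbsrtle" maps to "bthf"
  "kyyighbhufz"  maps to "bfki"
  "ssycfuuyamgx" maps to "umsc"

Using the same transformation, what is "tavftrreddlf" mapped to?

In each case the input is transformed by: keep one character in every 3, starting at position 1 (positions 1st, 4th, 7th, ...), then move the last 2 characters to the front (rotate right by 2).
"tavftrreddlf" → "tfrd" → "rdtf".

rdtf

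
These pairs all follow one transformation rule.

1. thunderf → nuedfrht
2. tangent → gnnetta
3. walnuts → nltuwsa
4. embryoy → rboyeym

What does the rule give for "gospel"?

Each output is the input with this applied: move the first 2 characters to the end (rotate left by 2), then swap each adjacent pair of characters (1↔2, 3↔4, ...).
On "gospel": the first step gives "spelgo", and the second then gives "psleog".
(Check on "thunderf": → "underfth" → "nuedfrht" ✓)

psleog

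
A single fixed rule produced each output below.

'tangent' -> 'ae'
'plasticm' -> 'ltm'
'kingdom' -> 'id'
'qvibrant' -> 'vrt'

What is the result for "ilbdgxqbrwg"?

In each case the input is transformed by: keep one character in every 3, starting at position 2 (positions 2nd, 5th, 8th, ...).
So "ilbdgxqbrwg" becomes "lgbg".

lgbg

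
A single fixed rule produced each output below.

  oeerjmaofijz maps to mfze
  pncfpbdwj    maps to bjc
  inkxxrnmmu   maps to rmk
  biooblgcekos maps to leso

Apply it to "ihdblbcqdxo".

In each case the input is transformed by: keep one character in every 3, starting at position 3 (positions 3rd, 6th, 9th, ...), then move the first character to the end.
Working it through for "ihdblbcqdxo": intermediate "dbd", final "bdd".

bdd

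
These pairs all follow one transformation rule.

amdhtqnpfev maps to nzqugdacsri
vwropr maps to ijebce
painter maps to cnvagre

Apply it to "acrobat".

npebong

Looking at the pairs, the operation is to shift every letter 13 places forward in the alphabet (wrapping around) — i.e. ROT13.
Doing the same to "acrobat": "npebong".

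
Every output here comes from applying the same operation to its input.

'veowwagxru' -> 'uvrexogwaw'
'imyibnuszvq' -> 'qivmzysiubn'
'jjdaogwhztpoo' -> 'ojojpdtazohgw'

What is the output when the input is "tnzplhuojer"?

rtenjzopulh

What's happening: take characters alternately from the front and the back (1st, last, 2nd, 2nd-last, ...), then swap each adjacent pair of characters (1↔2, 3↔4, ...).
Applying both steps to "tnzplhuojer": "trnezjpoluh", then "rtenjzopulh".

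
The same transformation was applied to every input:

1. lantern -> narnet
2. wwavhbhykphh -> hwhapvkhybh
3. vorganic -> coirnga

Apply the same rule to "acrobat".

tcarbo

The transformation: take characters alternately from the front and the back (1st, last, 2nd, 2nd-last, ...), then delete the first character.
On "acrobat": the first step gives "atcarbo", and the second then gives "tcarbo".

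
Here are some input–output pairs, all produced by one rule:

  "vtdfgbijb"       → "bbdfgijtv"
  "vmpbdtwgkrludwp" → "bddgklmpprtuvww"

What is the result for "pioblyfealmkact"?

The pattern: sort the characters into alphabetical order.
Doing the same to "pioblyfealmkact": "aabcefikllmopty".

aabcefikllmopty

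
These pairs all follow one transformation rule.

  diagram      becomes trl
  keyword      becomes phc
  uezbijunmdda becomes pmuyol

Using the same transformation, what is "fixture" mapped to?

The transformation: keep every other character starting from the second (positions 2nd, 4th, 6th, ...), then shift every letter 11 places forward in the alphabet (wrapping around).
For "fixture", step one produces "itr"; step two turns that into "tec".
(Check on "diagram": → "iga" → "trl" ✓)

tec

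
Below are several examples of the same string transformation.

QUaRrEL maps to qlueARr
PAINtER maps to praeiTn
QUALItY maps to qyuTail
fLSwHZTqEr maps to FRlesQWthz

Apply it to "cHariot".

The rule is to flip the case of every letter, then take characters alternately from the front and the back (1st, last, 2nd, 2nd-last, ...).
Starting from "cHariot": after the first operation, "ChARIOT"; after the second, "CThOAIR".

CThOAIR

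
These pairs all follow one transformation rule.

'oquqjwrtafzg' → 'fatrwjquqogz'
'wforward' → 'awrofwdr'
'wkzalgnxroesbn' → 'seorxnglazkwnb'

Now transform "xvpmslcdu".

clsmpvxud

What's happening: move the last 2 characters to the front (rotate right by 2), then reverse the string.
"xvpmslcdu" → "clsmpvxud".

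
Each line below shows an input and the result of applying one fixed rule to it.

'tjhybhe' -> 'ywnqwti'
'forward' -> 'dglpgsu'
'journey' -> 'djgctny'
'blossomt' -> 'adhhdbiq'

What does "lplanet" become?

The transformation: shift every letter 11 places backward in the alphabet (wrapping around), then move the first character to the end.
"lplanet" → "aeapcti" → "eapctia".

eapctia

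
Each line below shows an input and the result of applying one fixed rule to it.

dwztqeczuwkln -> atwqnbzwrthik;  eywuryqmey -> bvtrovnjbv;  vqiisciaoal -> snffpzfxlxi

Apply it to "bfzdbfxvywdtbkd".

Rule — shift every letter 3 places backward in the alphabet (wrapping around).
So "bfzdbfxvywdtbkd" becomes "ycwaycusvtaqyha".

ycwaycusvtaqyha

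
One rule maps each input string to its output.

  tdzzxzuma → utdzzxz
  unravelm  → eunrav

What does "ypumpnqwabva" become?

Looking at the pairs, the operation is to delete the last 2 characters, then move the last character to the front.
Doing the same to "ypumpnqwabva": "bypumpnqwa".
(Check on "unravelm": → "unrave" → "eunrav" ✓)

bypumpnqwa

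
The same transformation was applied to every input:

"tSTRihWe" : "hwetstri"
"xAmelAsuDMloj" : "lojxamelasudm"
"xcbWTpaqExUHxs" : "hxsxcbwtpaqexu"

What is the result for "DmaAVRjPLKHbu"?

Rule — move the last 3 characters to the front (rotate right by 3), then convert every letter to lowercase.
Working it through for "DmaAVRjPLKHbu": intermediate "HbuDmaAVRjPLK", final "hbudmaavrjplk".

hbudmaavrjplk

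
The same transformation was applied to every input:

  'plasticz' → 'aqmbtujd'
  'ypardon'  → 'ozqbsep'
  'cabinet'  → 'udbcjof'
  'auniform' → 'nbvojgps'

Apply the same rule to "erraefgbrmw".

xfssbfghcsn

The pattern: move the last character to the front, then shift every letter 1 place forward in the alphabet (wrapping around).
Applying both steps to "erraefgbrmw": "werraefgbrm", then "xfssbfghcsn".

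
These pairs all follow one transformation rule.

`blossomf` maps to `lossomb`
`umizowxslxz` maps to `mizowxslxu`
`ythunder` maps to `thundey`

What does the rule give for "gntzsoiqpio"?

ntzsoiqpig

The pattern: delete the last character, then move the first character to the end.
Starting from "gntzsoiqpio": after the first operation, "gntzsoiqpi"; after the second, "ntzsoiqpig".
(Check on "blossomf": → "blossom" → "lossomb" ✓)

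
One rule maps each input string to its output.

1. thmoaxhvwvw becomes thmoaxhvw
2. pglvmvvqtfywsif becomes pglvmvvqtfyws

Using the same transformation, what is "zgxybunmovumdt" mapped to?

Each output is the input with this applied: delete the last 2 characters.
Applying that to "zgxybunmovumdt" gives "zgxybunmovum".

zgxybunmovum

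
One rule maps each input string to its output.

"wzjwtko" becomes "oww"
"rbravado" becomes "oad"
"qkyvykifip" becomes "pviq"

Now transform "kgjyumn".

nyk

The rule is to swap the first and last characters, then keep one character in every 3, starting at position 1 (positions 1st, 4th, 7th, ...).
Starting from "kgjyumn": after the first operation, "ngjyumk"; after the second, "nyk".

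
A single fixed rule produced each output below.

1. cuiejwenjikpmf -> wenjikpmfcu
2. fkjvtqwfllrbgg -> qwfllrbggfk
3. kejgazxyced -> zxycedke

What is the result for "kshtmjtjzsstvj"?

jtjzsstvjks

Each output is the input with this applied: move the first 2 characters to the end (rotate left by 2), then delete the first 3 characters.
On "kshtmjtjzsstvj": the first step gives "htmjtjzsstvjks", and the second then gives "jtjzsstvjks".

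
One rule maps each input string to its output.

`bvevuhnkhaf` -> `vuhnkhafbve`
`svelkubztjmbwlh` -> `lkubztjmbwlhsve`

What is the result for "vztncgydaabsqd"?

ncgydaabsqdvzt

In each case the input is transformed by: move the first 3 characters to the end (rotate left by 3).
Applying that to "vztncgydaabsqd" gives "ncgydaabsqdvzt".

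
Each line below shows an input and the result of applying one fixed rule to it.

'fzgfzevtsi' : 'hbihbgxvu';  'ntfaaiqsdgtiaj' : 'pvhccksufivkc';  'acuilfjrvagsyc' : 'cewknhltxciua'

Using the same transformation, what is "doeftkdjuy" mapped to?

fqghvmflw

What's happening: delete the last character, then shift every letter 2 places forward in the alphabet (wrapping around).
"doeftkdjuy" → "doeftkdju" → "fqghvmflw".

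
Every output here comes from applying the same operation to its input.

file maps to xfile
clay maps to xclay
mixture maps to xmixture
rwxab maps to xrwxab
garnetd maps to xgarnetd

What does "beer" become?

xbeer

The pattern: prepend "x".
On "beer" that produces "xbeer".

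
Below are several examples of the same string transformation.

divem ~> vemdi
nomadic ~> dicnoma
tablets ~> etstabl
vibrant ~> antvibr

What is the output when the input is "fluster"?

Rule — move the last 3 characters to the front (rotate right by 3).
Doing the same to "fluster": "terflus".

terflus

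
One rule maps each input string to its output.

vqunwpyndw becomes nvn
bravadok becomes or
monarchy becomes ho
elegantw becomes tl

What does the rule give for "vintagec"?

ei

In each case the input is transformed by: swap the front and back halves of the string, then keep one character in every 3, starting at position 3 (positions 3rd, 6th, 9th, ...).
Applying both steps to "vintagec": "agecvint", then "ei".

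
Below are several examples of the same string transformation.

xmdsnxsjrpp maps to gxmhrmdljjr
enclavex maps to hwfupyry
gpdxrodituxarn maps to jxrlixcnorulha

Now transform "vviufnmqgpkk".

The rule is to shift every letter 6 places backward in the alphabet (wrapping around), then move the first character to the end.
On "vviufnmqgpkk": the first step gives "ppcozhgkajee", and the second then gives "pcozhgkajeep".

pcozhgkajeep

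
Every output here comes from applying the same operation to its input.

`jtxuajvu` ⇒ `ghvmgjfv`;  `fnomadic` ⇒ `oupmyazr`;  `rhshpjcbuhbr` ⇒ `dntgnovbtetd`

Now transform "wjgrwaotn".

zfamidsvi

The transformation: reverse the string, then shift every letter 12 places forward in the alphabet (wrapping around).
Applying both steps to "wjgrwaotn": "ntoawrgjw", then "zfamidsvi".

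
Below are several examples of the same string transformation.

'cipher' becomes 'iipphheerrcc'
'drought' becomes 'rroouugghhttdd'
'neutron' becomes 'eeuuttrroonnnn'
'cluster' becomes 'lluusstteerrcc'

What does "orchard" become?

What's happening: double every character, then move the first 2 characters to the end (rotate left by 2).
So "orchard" becomes "rrcchhaarrddoo".
(Check on "cipher": → "cciipphheerr" → "iipphheerrcc" ✓)

rrcchhaarrddoo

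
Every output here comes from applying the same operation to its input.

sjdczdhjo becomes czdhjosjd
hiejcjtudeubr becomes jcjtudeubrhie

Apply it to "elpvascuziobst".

The transformation: move the first 3 characters to the end (rotate left by 3).
"elpvascuziobst" → "vascuziobstelp".

vascuziobstelp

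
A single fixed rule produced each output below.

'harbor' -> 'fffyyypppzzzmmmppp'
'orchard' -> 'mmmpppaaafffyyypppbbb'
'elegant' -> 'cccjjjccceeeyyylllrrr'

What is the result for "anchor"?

yyylllaaafffmmmppp

In each case the input is transformed by: repeat every character 3 times, then shift every letter 2 places backward in the alphabet (wrapping around).
Doing the same to "anchor": "yyylllaaafffmmmppp".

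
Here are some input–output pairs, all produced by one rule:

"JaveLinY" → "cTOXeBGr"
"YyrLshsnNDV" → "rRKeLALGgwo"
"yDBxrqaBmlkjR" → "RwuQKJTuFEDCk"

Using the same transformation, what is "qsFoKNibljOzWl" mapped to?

JLyHdgBUEChSpE

The pattern: flip the case of every letter, then shift every letter 7 places backward in the alphabet (wrapping around).
On "qsFoKNibljOzWl": the first step gives "QSfOknIBLJoZwL", and the second then gives "JLyHdgBUEChSpE".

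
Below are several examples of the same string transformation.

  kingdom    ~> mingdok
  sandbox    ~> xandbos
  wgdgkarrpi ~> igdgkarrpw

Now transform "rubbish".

hubbisr

The rule is to swap the first and last characters.
So "rubbish" becomes "hubbisr".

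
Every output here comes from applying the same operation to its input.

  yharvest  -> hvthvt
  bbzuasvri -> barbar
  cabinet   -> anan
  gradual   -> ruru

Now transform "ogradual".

gdlgdl

In each case the input is transformed by: keep one character in every 3, starting at position 2 (positions 2nd, 5th, 8th, ...), then write the whole string twice.
Applying both steps to "ogradual": "gdl", then "gdlgdl".
(Check on "yharvest": → "hvt" → "hvthvt" ✓)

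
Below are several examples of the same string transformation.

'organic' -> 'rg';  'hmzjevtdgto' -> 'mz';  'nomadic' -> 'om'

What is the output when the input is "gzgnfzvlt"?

What's happening: move the first character to the end, then keep only the first 2 characters.
Doing the same to "gzgnfzvlt": "zg".

zg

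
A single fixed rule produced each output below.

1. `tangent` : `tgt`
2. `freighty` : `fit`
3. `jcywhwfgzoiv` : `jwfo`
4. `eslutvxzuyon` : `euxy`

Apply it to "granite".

In each case the input is transformed by: keep one character in every 3, starting at position 1 (positions 1st, 4th, 7th, ...).
So "granite" becomes "gne".

gne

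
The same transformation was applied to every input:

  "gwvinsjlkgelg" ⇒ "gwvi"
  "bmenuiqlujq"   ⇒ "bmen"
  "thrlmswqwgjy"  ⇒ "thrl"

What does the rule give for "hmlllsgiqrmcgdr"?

In each case the input is transformed by: keep only the first 4 characters.
For "hmlllsgiqrmcgdr" the result is "hmll".

hmll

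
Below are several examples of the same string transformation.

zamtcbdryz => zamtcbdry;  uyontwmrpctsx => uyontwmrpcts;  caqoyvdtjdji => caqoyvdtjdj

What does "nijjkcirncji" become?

nijjkcirncj

The transformation: delete the last character.
So "nijjkcirncji" becomes "nijjkcirncj".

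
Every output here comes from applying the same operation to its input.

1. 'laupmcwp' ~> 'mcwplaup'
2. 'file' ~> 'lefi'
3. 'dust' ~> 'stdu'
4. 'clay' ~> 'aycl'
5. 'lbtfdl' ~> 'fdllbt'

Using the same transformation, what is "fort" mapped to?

rtfo

Looking at the pairs, the operation is to swap the front and back halves of the string.
For "fort" the result is "rtfo".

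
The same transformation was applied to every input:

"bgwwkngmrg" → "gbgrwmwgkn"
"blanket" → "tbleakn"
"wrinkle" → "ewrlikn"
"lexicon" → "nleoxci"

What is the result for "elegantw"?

weltenga

Looking at the pairs, the operation is to swap the first and last characters, then take characters alternately from the front and the back (1st, last, 2nd, 2nd-last, ...).
Applying both steps to "elegantw": "wlegante", then "weltenga".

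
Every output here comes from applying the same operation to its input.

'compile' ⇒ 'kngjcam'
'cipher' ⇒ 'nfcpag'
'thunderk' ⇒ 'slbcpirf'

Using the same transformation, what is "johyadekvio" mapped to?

In each case the input is transformed by: shift every letter 2 places backward in the alphabet (wrapping around), then move the first 2 characters to the end (rotate left by 2).
Applying both steps to "johyadekvio": "hmfwybcitgm", then "fwybcitgmhm".

fwybcitgmhm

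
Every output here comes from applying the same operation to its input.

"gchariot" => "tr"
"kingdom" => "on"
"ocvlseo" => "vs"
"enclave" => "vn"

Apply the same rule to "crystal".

yt

The rule is to sort the characters into reverse alphabetical order, then keep only the first 2 characters.
On "crystal": the first step gives "ytsrlca", and the second then gives "yt".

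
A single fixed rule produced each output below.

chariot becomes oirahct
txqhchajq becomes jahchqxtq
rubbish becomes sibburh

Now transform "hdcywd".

wycdhd

The transformation: reverse the string, then move the first character to the end.
For "hdcywd", step one produces "dwycdh"; step two turns that into "wycdhd".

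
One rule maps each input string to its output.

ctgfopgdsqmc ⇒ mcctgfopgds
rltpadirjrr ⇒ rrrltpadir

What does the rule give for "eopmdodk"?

dkeopmd

What's happening: move the last 2 characters to the front (rotate right by 2), then delete the last character.
Starting from "eopmdodk": after the first operation, "dkeopmdo"; after the second, "dkeopmd".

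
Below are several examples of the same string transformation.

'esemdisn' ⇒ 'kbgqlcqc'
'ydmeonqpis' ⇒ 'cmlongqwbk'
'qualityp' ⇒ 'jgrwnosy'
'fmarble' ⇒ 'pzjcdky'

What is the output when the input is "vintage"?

ryectgl

What's happening: move the first 3 characters to the end (rotate left by 3), then shift every letter 2 places backward in the alphabet (wrapping around).
On "vintage": the first step gives "tagevin", and the second then gives "ryectgl".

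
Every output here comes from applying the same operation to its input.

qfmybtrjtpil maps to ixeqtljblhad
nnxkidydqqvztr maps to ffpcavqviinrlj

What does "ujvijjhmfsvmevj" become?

The pattern: shift every letter 8 places backward in the alphabet (wrapping around).
Applying that to "ujvijjhmfsvmevj" gives "mbnabbzexknewnb".

mbnabbzexknewnb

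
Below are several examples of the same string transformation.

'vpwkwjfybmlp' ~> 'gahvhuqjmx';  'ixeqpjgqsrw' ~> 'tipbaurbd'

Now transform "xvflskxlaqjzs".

The rule is to delete the last 2 characters, then shift every letter 11 places forward in the alphabet (wrapping around).
Starting from "xvflskxlaqjzs": after the first operation, "xvflskxlaqj"; after the second, "igqwdviwlbu".

igqwdviwlbu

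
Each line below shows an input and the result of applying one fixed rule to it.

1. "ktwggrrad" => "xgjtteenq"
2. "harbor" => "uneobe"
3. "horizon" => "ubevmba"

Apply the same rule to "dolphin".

The rule is to shift every letter 13 places forward in the alphabet (wrapping around) — i.e. ROT13.
On "dolphin" that produces "qbycuva".

qbycuva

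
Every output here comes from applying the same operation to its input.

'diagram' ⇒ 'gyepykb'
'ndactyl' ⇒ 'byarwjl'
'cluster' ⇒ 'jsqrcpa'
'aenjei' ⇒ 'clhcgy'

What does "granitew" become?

The pattern: shift every letter 2 places backward in the alphabet (wrapping around), then move the first character to the end.
"granitew" → "epylgrcu" → "pylgrcue".
(Check on "aenjei": → "yclhcg" → "clhcgy" ✓)

pylgrcue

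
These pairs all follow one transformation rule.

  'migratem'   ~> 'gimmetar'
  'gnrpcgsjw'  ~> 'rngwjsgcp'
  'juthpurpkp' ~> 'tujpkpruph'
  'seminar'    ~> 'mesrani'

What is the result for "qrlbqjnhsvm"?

The transformation: reverse the string, then move the last 3 characters to the front (rotate right by 3).
On "qrlbqjnhsvm": the first step gives "mvshnjqblrq", and the second then gives "lrqmvshnjqb".

lrqmvshnjqb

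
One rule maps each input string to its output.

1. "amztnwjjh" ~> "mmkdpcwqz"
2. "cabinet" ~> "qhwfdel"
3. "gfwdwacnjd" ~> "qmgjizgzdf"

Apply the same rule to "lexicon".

Looking at the pairs, the operation is to move the last 3 characters to the front (rotate right by 3), then shift every letter 3 places forward in the alphabet (wrapping around).
Applying both steps to "lexicon": "conlexi", then "frqohal".

frqohal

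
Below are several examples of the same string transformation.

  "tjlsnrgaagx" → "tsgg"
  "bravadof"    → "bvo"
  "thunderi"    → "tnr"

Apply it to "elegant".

egt

The pattern: keep one character in every 3, starting at position 1 (positions 1st, 4th, 7th, ...).
So "elegant" becomes "egt".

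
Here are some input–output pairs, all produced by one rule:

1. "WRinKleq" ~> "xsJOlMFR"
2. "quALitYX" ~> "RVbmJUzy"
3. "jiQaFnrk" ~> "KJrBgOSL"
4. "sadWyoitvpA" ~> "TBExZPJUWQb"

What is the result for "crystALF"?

DSZTUbmg

The pattern: flip the case of every letter, then shift every letter 1 place forward in the alphabet (wrapping around).
For "crystALF", step one produces "CRYSTalf"; step two turns that into "DSZTUbmg".
(Check on "sadWyoitvpA": → "SADwYOITVPa" → "TBExZPJUWQb" ✓)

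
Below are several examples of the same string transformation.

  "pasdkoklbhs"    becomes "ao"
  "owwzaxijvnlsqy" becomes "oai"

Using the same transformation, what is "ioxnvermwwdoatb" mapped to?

ioeoa

What's happening: keep only the vowels.
So "ioxnvermwwdoatb" becomes "ioeoa".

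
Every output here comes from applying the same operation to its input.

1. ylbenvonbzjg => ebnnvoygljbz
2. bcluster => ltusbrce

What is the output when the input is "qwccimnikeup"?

Each output is the input with this applied: take characters alternately from the front and the back (1st, last, 2nd, 2nd-last, ...), then swap the front and back halves of the string.
Applying both steps to "qwccimnikeup": "qpwuceckiimn", then "ckiimnqpwuce".

ckiimnqpwuce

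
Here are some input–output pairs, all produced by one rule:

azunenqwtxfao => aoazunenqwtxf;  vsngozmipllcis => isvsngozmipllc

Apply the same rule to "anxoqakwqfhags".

gsanxoqakwqfha

What's happening: move the last 2 characters to the front (rotate right by 2).
So "anxoqakwqfhags" becomes "gsanxoqakwqfha".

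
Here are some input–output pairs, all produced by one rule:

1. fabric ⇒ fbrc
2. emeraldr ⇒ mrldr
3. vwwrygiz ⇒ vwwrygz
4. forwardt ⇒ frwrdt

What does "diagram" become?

dgrm

The transformation: remove every vowel.
Doing the same to "diagram": "dgrm".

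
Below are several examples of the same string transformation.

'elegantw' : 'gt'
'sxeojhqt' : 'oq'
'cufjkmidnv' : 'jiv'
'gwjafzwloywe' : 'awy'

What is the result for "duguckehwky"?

uek

The pattern: delete the first character, then keep one character in every 3, starting at position 3 (positions 3rd, 6th, 9th, ...).
Starting from "duguckehwky": after the first operation, "uguckehwky"; after the second, "uek".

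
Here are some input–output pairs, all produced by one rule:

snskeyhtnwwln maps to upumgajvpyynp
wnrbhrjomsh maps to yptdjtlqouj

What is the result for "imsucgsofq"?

Looking at the pairs, the operation is to shift every letter 2 places forward in the alphabet (wrapping around).
Applying that to "imsucgsofq" gives "kouweiuqhs".

kouweiuqhs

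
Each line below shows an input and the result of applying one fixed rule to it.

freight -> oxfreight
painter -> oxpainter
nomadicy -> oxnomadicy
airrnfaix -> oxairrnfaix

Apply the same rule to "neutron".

oxneutron

Looking at the pairs, the operation is to prepend "ox".
On "neutron" that produces "oxneutron".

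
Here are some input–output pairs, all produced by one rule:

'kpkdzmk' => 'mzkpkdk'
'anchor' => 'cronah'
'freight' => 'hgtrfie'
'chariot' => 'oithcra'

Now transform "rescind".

Each output is the input with this applied: swap each adjacent pair of characters (1↔2, 3↔4, ...), then move the last 3 characters to the front (rotate right by 3).
"rescind" → "ercsnid" → "nidercs".

nidercs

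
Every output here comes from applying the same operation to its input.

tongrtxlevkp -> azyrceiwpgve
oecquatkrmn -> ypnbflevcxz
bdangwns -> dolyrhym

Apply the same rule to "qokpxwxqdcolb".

What's happening: shift every letter 11 places forward in the alphabet (wrapping around), then swap the first and last characters.
"qokpxwxqdcolb" → "bzvaihibonzwm" → "mzvaihibonzwb".

mzvaihibonzwb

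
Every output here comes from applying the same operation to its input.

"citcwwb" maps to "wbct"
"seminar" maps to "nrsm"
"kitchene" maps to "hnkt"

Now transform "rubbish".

ihrb

The pattern: keep every other character starting from the first (positions 1st, 3rd, 5th, ...), then move the first 2 characters to the end (rotate left by 2).
Starting from "rubbish": after the first operation, "rbih"; after the second, "ihrb".
(Check on "seminar": → "smnr" → "nrsm" ✓)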